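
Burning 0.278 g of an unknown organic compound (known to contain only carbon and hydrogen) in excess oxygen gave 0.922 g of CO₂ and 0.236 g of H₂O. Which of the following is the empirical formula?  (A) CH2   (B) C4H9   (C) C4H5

(C) C4H5

mol C = 0.922 g CO₂ ÷ 44.009 g/mol = 0.02095 mol
mol H = 2 × 0.236 g H₂O ÷ 18.015 g/mol = 0.02620 mol
Divide by the smallest (0.02095 mol): C 1.000, H 1.251
Multiplying each by 4 gives whole numbers: C 4.00, H 5.00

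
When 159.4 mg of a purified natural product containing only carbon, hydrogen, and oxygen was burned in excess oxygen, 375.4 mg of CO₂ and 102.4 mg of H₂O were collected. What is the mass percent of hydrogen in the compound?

mol C = 0.3754 g CO₂ ÷ 44.009 g/mol = 0.0085301 mol
mol H = 2 × 0.1024 g H₂O ÷ 18.015 g/mol = 0.011368 mol
mass O = 0.1594 − (0.10245 + 0.011459) = 0.045486 g → mol O = 0.045486 ÷ 15.999 = 0.0028431 mol
mass % H = 0.011459 g ÷ 0.1594 g × 100%

7.19%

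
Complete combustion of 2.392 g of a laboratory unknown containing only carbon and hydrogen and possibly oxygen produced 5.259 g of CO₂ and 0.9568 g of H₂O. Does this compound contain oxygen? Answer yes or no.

yes

mol C = 5.259 g CO₂ ÷ 44.009 g/mol = 0.11950 mol
mol H = 2 × 0.9568 g H₂O ÷ 18.015 g/mol = 0.10622 mol
C and H account for only 1.5424 g of the 2.392 g sample; the remaining 0.84963 g must be oxygen.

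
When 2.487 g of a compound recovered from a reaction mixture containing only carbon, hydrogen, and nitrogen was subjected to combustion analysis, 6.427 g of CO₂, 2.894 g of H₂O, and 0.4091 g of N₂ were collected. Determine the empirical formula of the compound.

C5H11N

mol C = 6.427 g CO₂ ÷ 44.009 g/mol = 0.14604 mol
mol H = 2 × 2.894 g H₂O ÷ 18.015 g/mol = 0.32129 mol
mol N = 2 × 0.4091 g N₂ ÷ 28.014 g/mol = 0.029207 mol
Divide by the smallest (0.029207 mol): C 5.000, H 11.000, N 1.000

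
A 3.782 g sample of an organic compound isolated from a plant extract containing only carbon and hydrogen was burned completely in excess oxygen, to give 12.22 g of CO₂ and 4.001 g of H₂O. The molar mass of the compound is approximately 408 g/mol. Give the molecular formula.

mol C = 12.22 g CO₂ ÷ 44.009 g/mol = 0.27767 mol
mol H = 2 × 4.001 g H₂O ÷ 18.015 g/mol = 0.44419 mol
Divide by the smallest (0.27767 mol): C 1.000, H 1.600
Multiplying each by 5 gives whole numbers: C 5.00, H 8.00
Empirical formula: C5H8
Empirical-formula mass = 68.12 g/mol; 408 ÷ 68.12 ≈ 6, so the molecular formula is C30H48.

C30H48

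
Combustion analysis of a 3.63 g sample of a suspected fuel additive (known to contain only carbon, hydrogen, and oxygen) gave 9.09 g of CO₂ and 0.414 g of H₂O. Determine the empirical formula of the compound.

mol C = 9.09 g CO₂ ÷ 44.009 g/mol = 0.2065 mol
mol H = 2 × 0.414 g H₂O ÷ 18.015 g/mol = 0.04596 mol
mass O = 3.63 − (2.481 + 0.04633) = 1.103 g → mol O = 1.103 ÷ 15.999 = 0.06893 mol
Divide by the smallest (0.04596 mol): C 4.494, H 1.000, O 1.500
Multiplying each by 2 gives whole numbers: C 8.99, H 2.00, O 3.00

C9H2O3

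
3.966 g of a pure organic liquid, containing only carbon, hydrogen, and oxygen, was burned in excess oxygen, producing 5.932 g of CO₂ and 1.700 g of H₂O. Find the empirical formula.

C5H7O5

mol C = 5.932 g CO₂ ÷ 44.009 g/mol = 0.13479 mol
mol H = 2 × 1.700 g H₂O ÷ 18.015 g/mol = 0.18873 mol
mass O = 3.966 − (1.6190 + 0.19024) = 2.1568 g → mol O = 2.1568 ÷ 15.999 = 0.13481 mol
Divide by the smallest (0.13479 mol): C 1.000, H 1.400, O 1.000
Multiplying each by 5 gives whole numbers: C 5.00, H 7.00, O 5.00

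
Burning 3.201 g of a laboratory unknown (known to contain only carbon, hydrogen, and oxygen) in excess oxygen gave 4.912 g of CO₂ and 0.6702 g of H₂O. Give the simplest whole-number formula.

mol C = 4.912 g CO₂ ÷ 44.009 g/mol = 0.11161 mol
mol H = 2 × 0.6702 g H₂O ÷ 18.015 g/mol = 0.074405 mol
mass O = 3.201 − (1.3406 + 0.075000) = 1.7854 g → mol O = 1.7854 ÷ 15.999 = 0.11160 mol
Divide by the smallest (0.074405 mol): C 1.500, H 1.000, O 1.500
Multiplying each by 2 gives whole numbers: C 3.00, H 2.00, O 3.00

C3H2O3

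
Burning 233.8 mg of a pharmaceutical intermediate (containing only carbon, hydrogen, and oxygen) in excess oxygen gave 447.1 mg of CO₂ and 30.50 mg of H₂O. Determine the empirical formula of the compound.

C3HO2

mol C = 0.4471 g CO₂ ÷ 44.009 g/mol = 0.010159 mol
mol H = 2 × 0.03050 g H₂O ÷ 18.015 g/mol = 0.0033861 mol
mass O = 0.2338 − (0.12202 + 0.0034132) = 0.10836 g → mol O = 0.10836 ÷ 15.999 = 0.0067732 mol
Divide by the smallest (0.0033861 mol): C 3.000, H 1.000, O 2.000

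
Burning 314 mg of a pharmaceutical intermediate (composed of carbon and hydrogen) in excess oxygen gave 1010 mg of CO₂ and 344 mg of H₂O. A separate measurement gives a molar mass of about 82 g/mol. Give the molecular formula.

mol C = 1.01 g CO₂ ÷ 44.009 g/mol = 0.02295 mol
mol H = 2 × 0.344 g H₂O ÷ 18.015 g/mol = 0.03819 mol
Divide by the smallest (0.02295 mol): C 1.000, H 1.664
Multiplying each by 3 gives whole numbers: C 3.00, H 4.99
Empirical formula: C3H5
Empirical-formula mass = 41.07 g/mol; 82 ÷ 41.07 ≈ 2, so the molecular formula is C6H10.

C6H10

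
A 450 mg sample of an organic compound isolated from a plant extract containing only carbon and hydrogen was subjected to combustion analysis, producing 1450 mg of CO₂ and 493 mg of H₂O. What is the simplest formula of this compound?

C3H5

mol C = 1.45 g CO₂ ÷ 44.009 g/mol = 0.03295 mol
mol H = 2 × 0.493 g H₂O ÷ 18.015 g/mol = 0.05473 mol
Divide by the smallest (0.03295 mol): C 1.000, H 1.661
Multiplying each by 3 gives whole numbers: C 3.00, H 4.98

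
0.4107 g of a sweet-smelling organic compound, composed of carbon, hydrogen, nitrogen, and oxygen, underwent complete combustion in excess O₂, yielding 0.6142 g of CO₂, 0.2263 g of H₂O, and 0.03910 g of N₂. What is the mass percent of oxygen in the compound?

43.50%

mol C = 0.6142 g CO₂ ÷ 44.009 g/mol = 0.013956 mol
mol H = 2 × 0.2263 g H₂O ÷ 18.015 g/mol = 0.025124 mol
mol N = 2 × 0.03910 g N₂ ÷ 28.014 g/mol = 0.0027915 mol
mass O = 0.4107 − (0.16763 + 0.025324 + 0.039100) = 0.17865 g → mol O = 0.17865 ÷ 15.999 = 0.011166 mol
mass % O = 0.17865 g ÷ 0.4107 g × 100%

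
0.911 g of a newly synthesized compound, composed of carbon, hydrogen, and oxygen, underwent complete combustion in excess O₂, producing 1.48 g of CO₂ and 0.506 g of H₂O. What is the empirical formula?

mol C = 1.48 g CO₂ ÷ 44.009 g/mol = 0.03363 mol
mol H = 2 × 0.506 g H₂O ÷ 18.015 g/mol = 0.05618 mol
mass O = 0.911 − (0.4039 + 0.05662) = 0.4505 g → mol O = 0.4505 ÷ 15.999 = 0.02815 mol
Divide by the smallest (0.02815 mol): C 1.194, H 1.995, O 1.000
Multiplying each by 5 gives whole numbers: C 5.97, H 9.98, O 5.00

C6H10O5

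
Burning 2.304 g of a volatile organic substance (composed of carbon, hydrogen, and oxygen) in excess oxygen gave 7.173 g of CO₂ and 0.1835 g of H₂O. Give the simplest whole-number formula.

mol C = 7.173 g CO₂ ÷ 44.009 g/mol = 0.16299 mol
mol H = 2 × 0.1835 g H₂O ÷ 18.015 g/mol = 0.020372 mol
mass O = 2.304 − (1.9577 + 0.020535) = 0.32580 g → mol O = 0.32580 ÷ 15.999 = 0.020364 mol
Divide by the smallest (0.020364 mol): C 8.004, H 1.000, O 1.000

C8HO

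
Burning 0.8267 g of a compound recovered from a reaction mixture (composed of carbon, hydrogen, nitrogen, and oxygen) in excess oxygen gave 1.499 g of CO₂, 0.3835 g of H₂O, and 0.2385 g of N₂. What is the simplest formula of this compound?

C4H5N2O

mol C = 1.499 g CO₂ ÷ 44.009 g/mol = 0.034061 mol
mol H = 2 × 0.3835 g H₂O ÷ 18.015 g/mol = 0.042576 mol
mol N = 2 × 0.2385 g N₂ ÷ 28.014 g/mol = 0.017027 mol
mass O = 0.8267 − (0.40911 + 0.042916 + 0.23850) = 0.13617 g → mol O = 0.13617 ÷ 15.999 = 0.0085114 mol
Divide by the smallest (0.0085114 mol): C 4.002, H 5.002, N 2.001, O 1.000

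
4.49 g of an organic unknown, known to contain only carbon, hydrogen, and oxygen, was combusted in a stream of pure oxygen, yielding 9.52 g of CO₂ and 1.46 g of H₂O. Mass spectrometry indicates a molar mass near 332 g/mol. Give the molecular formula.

C16H12O8

mol C = 9.52 g CO₂ ÷ 44.009 g/mol = 0.2163 mol
mol H = 2 × 1.46 g H₂O ÷ 18.015 g/mol = 0.1621 mol
mass O = 4.49 − (2.598 + 0.1634) = 1.728 g → mol O = 1.728 ÷ 15.999 = 0.1080 mol
Divide by the smallest (0.1080 mol): C 2.002, H 1.500, O 1.000
Multiplying each by 2 gives whole numbers: C 4.00, H 3.00, O 2.00
Empirical formula: C4H3O2
Empirical-formula mass = 83.07 g/mol; 332 ÷ 83.07 ≈ 4, so the molecular formula is C16H12O8.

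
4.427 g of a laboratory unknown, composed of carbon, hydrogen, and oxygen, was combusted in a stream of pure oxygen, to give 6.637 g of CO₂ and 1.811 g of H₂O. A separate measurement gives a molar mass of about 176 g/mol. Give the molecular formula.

mol C = 6.637 g CO₂ ÷ 44.009 g/mol = 0.15081 mol
mol H = 2 × 1.811 g H₂O ÷ 18.015 g/mol = 0.20105 mol
mass O = 4.427 − (1.8114 + 0.20266) = 2.4130 g → mol O = 2.4130 ÷ 15.999 = 0.15082 mol
Divide by the smallest (0.15081 mol): C 1.000, H 1.333, O 1.000
Multiplying each by 3 gives whole numbers: C 3.00, H 4.00, O 3.00
Empirical formula: C3H4O3
Empirical-formula mass = 88.06 g/mol; 176 ÷ 88.06 ≈ 2, so the molecular formula is C6H8O6.

C6H8O6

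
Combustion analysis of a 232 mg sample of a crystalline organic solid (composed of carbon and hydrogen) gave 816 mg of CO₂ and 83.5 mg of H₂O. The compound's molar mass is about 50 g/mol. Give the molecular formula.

mol C = 0.816 g CO₂ ÷ 44.009 g/mol = 0.01854 mol
mol H = 2 × 0.0835 g H₂O ÷ 18.015 g/mol = 0.009270 mol
Divide by the smallest (0.009270 mol): C 2.000, H 1.000
Empirical formula: C2H
Empirical-formula mass = 25.03 g/mol; 50 ÷ 25.03 ≈ 2, so the molecular formula is C4H2.

C4H2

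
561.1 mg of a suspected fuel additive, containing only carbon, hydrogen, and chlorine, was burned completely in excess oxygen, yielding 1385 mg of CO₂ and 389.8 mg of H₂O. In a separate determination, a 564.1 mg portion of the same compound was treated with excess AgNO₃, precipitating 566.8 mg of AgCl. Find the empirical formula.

mol C = 1.385 g CO₂ ÷ 44.009 g/mol = 0.031471 mol
mol H = 2 × 0.3898 g H₂O ÷ 18.015 g/mol = 0.043275 mol
From the AgCl data: mol Cl per gram of compound = (0.5668 ÷ 143.318) ÷ 0.5641 = 0.0070109 mol/g, so in the 0.5611 g combustion sample mol Cl = 0.0039338 mol
Divide by the smallest (0.0039338 mol): C 8.000, H 11.001, Cl 1.000

C8H11Cl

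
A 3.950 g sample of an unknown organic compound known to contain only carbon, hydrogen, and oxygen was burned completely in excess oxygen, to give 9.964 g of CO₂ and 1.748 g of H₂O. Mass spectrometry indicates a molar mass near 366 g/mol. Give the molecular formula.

C21H18O6

mol C = 9.964 g CO₂ ÷ 44.009 g/mol = 0.22641 mol
mol H = 2 × 1.748 g H₂O ÷ 18.015 g/mol = 0.19406 mol
mass O = 3.950 − (2.7194 + 0.19561) = 1.0350 g → mol O = 1.0350 ÷ 15.999 = 0.064691 mol
Divide by the smallest (0.064691 mol): C 3.500, H 3.000, O 1.000
Multiplying each by 2 gives whole numbers: C 7.00, H 6.00, O 2.00
Empirical formula: C7H6O2
Empirical-formula mass = 122.12 g/mol; 366 ÷ 122.12 ≈ 3, so the molecular formula is C21H18O6.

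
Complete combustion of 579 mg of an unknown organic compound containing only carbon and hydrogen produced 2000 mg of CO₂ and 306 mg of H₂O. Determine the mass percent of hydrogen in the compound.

mol C = 2.00 g CO₂ ÷ 44.009 g/mol = 0.04545 mol
mol H = 2 × 0.306 g H₂O ÷ 18.015 g/mol = 0.03397 mol
mass % H = 0.03424 g ÷ 0.579 g × 100%

5.9%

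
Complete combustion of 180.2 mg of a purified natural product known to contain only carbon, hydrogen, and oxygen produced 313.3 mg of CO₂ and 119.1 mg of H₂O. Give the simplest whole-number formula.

C7H13O5

mol C = 0.3133 g CO₂ ÷ 44.009 g/mol = 0.0071190 mol
mol H = 2 × 0.1191 g H₂O ÷ 18.015 g/mol = 0.013222 mol
mass O = 0.1802 − (0.085506 + 0.013328) = 0.081366 g → mol O = 0.081366 ÷ 15.999 = 0.0050857 mol
Divide by the smallest (0.0050857 mol): C 1.400, H 2.600, O 1.000
Multiplying each by 5 gives whole numbers: C 7.00, H 13.00, O 5.00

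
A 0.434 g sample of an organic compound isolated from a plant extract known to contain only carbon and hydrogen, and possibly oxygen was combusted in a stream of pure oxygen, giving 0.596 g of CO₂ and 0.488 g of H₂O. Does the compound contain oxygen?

mol C = 0.596 g CO₂ ÷ 44.009 g/mol = 0.01354 mol
mol H = 2 × 0.488 g H₂O ÷ 18.015 g/mol = 0.05418 mol
C and H account for only 0.2173 g of the 0.434 g sample; the remaining 0.2167 g must be oxygen.

yes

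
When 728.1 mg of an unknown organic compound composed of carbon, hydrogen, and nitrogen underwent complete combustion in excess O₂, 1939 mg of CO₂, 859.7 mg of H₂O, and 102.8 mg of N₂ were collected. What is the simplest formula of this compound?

mol C = 1.939 g CO₂ ÷ 44.009 g/mol = 0.044059 mol
mol H = 2 × 0.8597 g H₂O ÷ 18.015 g/mol = 0.095443 mol
mol N = 2 × 0.1028 g N₂ ÷ 28.014 g/mol = 0.0073392 mol
Divide by the smallest (0.0073392 mol): C 6.003, H 13.005, N 1.000

C6H13N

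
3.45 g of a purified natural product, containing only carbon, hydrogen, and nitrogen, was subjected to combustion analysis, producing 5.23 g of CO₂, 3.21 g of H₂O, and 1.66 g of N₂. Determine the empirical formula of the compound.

mol C = 5.23 g CO₂ ÷ 44.009 g/mol = 0.1188 mol
mol H = 2 × 3.21 g H₂O ÷ 18.015 g/mol = 0.3564 mol
mol N = 2 × 1.66 g N₂ ÷ 28.014 g/mol = 0.1185 mol
Divide by the smallest (0.1185 mol): C 1.003, H 3.007, N 1.000

CH3N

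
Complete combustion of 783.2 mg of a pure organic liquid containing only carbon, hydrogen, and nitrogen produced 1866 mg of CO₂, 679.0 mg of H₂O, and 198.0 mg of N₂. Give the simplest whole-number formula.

mol C = 1.866 g CO₂ ÷ 44.009 g/mol = 0.042400 mol
mol H = 2 × 0.6790 g H₂O ÷ 18.015 g/mol = 0.075382 mol
mol N = 2 × 0.1980 g N₂ ÷ 28.014 g/mol = 0.014136 mol
Divide by the smallest (0.014136 mol): C 3.000, H 5.333, N 1.000
Multiplying each by 3 gives whole numbers: C 9.00, H 16.00, N 3.00

C9H16N3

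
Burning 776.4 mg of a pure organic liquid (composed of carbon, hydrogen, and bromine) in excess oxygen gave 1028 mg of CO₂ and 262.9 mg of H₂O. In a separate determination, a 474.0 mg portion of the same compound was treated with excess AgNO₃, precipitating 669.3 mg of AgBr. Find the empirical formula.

C4H5Br

mol C = 1.028 g CO₂ ÷ 44.009 g/mol = 0.023359 mol
mol H = 2 × 0.2629 g H₂O ÷ 18.015 g/mol = 0.029187 mol
From the AgBr data: mol Br per gram of compound = (0.6693 ÷ 187.772) ÷ 0.4740 = 0.0075199 mol/g, so in the 0.7764 g combustion sample mol Br = 0.0058384 mol
Divide by the smallest (0.0058384 mol): C 4.001, H 4.999, Br 1.000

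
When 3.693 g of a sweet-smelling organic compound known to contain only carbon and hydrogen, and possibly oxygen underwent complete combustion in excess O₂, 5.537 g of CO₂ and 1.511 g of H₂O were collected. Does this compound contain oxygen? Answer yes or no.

yes

mol C = 5.537 g CO₂ ÷ 44.009 g/mol = 0.12582 mol
mol H = 2 × 1.511 g H₂O ÷ 18.015 g/mol = 0.16775 mol
C and H account for only 1.6803 g of the 3.693 g sample; the remaining 2.0127 g must be oxygen.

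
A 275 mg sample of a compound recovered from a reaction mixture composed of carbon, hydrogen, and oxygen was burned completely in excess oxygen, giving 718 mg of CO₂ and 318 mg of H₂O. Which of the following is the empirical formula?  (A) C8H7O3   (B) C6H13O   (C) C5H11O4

(B) C6H13O

mol C = 0.718 g CO₂ ÷ 44.009 g/mol = 0.01631 mol
mol H = 2 × 0.318 g H₂O ÷ 18.015 g/mol = 0.03530 mol
mass O = 0.275 − (0.1960 + 0.03559) = 0.04346 g → mol O = 0.04346 ÷ 15.999 = 0.002716 mol
Divide by the smallest (0.002716 mol): C 6.007, H 12.998, O 1.000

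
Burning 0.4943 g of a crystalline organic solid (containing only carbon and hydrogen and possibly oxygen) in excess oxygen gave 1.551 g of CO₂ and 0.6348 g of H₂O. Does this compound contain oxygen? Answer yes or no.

no

mol C = 1.551 g CO₂ ÷ 44.009 g/mol = 0.035243 mol
mol H = 2 × 0.6348 g H₂O ÷ 18.015 g/mol = 0.070475 mol
C and H together account for 0.49434 g — essentially the entire 0.4943 g sample — so the compound contains no oxygen.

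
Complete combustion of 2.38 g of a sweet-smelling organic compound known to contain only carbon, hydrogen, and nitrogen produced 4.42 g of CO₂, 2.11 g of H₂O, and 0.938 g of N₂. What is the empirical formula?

C3H7N2

mol C = 4.42 g CO₂ ÷ 44.009 g/mol = 0.1004 mol
mol H = 2 × 2.11 g H₂O ÷ 18.015 g/mol = 0.2342 mol
mol N = 2 × 0.938 g N₂ ÷ 28.014 g/mol = 0.06697 mol
Divide by the smallest (0.06697 mol): C 1.500, H 3.498, N 1.000
Multiplying each by 2 gives whole numbers: C 3.00, H 7.00, N 2.00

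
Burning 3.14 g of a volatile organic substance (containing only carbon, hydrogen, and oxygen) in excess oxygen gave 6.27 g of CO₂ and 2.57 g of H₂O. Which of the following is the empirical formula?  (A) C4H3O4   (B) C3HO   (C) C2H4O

mol C = 6.27 g CO₂ ÷ 44.009 g/mol = 0.1425 mol
mol H = 2 × 2.57 g H₂O ÷ 18.015 g/mol = 0.2853 mol
mass O = 3.14 − (1.711 + 0.2876) = 1.141 g → mol O = 1.141 ÷ 15.999 = 0.07133 mol
Divide by the smallest (0.07133 mol): C 1.997, H 4.000, O 1.000

(C) C2H4O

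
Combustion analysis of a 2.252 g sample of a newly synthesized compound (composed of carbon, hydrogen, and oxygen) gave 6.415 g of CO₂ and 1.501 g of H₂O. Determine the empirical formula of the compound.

mol C = 6.415 g CO₂ ÷ 44.009 g/mol = 0.14577 mol
mol H = 2 × 1.501 g H₂O ÷ 18.015 g/mol = 0.16664 mol
mass O = 2.252 − (1.7508 + 0.16797) = 0.33324 g → mol O = 0.33324 ÷ 15.999 = 0.020829 mol
Divide by the smallest (0.020829 mol): C 6.998, H 8.000, O 1.000

C7H8O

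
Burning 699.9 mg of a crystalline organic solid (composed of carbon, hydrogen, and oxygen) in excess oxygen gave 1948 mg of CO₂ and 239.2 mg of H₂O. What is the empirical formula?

mol C = 1.948 g CO₂ ÷ 44.009 g/mol = 0.044264 mol
mol H = 2 × 0.2392 g H₂O ÷ 18.015 g/mol = 0.026556 mol
mass O = 0.6999 − (0.53165 + 0.026768) = 0.14148 g → mol O = 0.14148 ÷ 15.999 = 0.0088431 mol
Divide by the smallest (0.0088431 mol): C 5.005, H 3.003, O 1.000

C5H3O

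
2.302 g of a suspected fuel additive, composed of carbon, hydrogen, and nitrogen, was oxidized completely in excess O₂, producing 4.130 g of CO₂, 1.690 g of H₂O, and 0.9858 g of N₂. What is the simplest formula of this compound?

C4H8N3

mol C = 4.130 g CO₂ ÷ 44.009 g/mol = 0.093844 mol
mol H = 2 × 1.690 g H₂O ÷ 18.015 g/mol = 0.18762 mol
mol N = 2 × 0.9858 g N₂ ÷ 28.014 g/mol = 0.070379 mol
Divide by the smallest (0.070379 mol): C 1.333, H 2.666, N 1.000
Multiplying each by 3 gives whole numbers: C 4.00, H 8.00, N 3.00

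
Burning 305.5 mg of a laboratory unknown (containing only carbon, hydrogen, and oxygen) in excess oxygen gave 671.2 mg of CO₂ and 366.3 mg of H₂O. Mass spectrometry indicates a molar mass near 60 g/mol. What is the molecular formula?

C3H8O

mol C = 0.6712 g CO₂ ÷ 44.009 g/mol = 0.015251 mol
mol H = 2 × 0.3663 g H₂O ÷ 18.015 g/mol = 0.040666 mol
mass O = 0.3055 − (0.18318 + 0.040991) = 0.081324 g → mol O = 0.081324 ÷ 15.999 = 0.0050830 mol
Divide by the smallest (0.0050830 mol): C 3.000, H 8.000, O 1.000
Empirical formula: C3H8O
Empirical-formula mass = 60.10 g/mol; 60 ÷ 60.10 ≈ 1, so the molecular formula is C3H8O.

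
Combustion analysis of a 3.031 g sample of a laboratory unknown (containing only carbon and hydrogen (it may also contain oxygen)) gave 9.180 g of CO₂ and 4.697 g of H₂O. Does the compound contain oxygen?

no

mol C = 9.180 g CO₂ ÷ 44.009 g/mol = 0.20859 mol
mol H = 2 × 4.697 g H₂O ÷ 18.015 g/mol = 0.52145 mol
C and H together account for 3.0310 g — essentially the entire 3.031 g sample — so the compound contains no oxygen.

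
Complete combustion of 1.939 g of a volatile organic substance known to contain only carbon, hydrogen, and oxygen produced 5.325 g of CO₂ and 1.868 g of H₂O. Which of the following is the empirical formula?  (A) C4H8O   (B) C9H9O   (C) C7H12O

mol C = 5.325 g CO₂ ÷ 44.009 g/mol = 0.12100 mol
mol H = 2 × 1.868 g H₂O ÷ 18.015 g/mol = 0.20738 mol
mass O = 1.939 − (1.4533 + 0.20904) = 0.27665 g → mol O = 0.27665 ÷ 15.999 = 0.017292 mol
Divide by the smallest (0.017292 mol): C 6.997, H 11.993, O 1.000

(C) C7H12O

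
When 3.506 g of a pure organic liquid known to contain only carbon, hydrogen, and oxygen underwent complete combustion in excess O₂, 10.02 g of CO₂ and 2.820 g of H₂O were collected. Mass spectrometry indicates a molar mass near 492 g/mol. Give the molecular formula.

C32H44O4

mol C = 10.02 g CO₂ ÷ 44.009 g/mol = 0.22768 mol
mol H = 2 × 2.820 g H₂O ÷ 18.015 g/mol = 0.31307 mol
mass O = 3.506 − (2.7347 + 0.31558) = 0.45575 g → mol O = 0.45575 ÷ 15.999 = 0.028486 mol
Divide by the smallest (0.028486 mol): C 7.993, H 10.990, O 1.000
Empirical formula: C8H11O
Empirical-formula mass = 123.17 g/mol; 492 ÷ 123.17 ≈ 4, so the molecular formula is C32H44O4.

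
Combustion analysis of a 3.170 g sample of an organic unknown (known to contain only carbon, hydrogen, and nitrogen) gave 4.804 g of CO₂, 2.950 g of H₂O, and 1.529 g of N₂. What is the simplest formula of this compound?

mol C = 4.804 g CO₂ ÷ 44.009 g/mol = 0.10916 mol
mol H = 2 × 2.950 g H₂O ÷ 18.015 g/mol = 0.32750 mol
mol N = 2 × 1.529 g N₂ ÷ 28.014 g/mol = 0.10916 mol
Divide by the smallest (0.10916 mol): C 1.000, H 3.000, N 1.000

CH3N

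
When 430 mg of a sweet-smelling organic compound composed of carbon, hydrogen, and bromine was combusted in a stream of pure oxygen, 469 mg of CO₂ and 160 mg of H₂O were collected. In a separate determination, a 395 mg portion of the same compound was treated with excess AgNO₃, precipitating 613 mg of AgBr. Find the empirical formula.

mol C = 0.469 g CO₂ ÷ 44.009 g/mol = 0.01066 mol
mol H = 2 × 0.160 g H₂O ÷ 18.015 g/mol = 0.01776 mol
From the AgBr data: mol Br per gram of compound = (0.613 ÷ 187.772) ÷ 0.395 = 0.008265 mol/g, so in the 0.430 g combustion sample mol Br = 0.003554 mol
Divide by the smallest (0.003554 mol): C 2.999, H 4.998, Br 1.000

C3H5Br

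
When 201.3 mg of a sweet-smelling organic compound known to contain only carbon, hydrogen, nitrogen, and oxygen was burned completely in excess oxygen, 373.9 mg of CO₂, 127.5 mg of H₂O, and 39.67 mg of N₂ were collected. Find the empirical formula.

mol C = 0.3739 g CO₂ ÷ 44.009 g/mol = 0.0084960 mol
mol H = 2 × 0.1275 g H₂O ÷ 18.015 g/mol = 0.014155 mol
mol N = 2 × 0.03967 g N₂ ÷ 28.014 g/mol = 0.0028322 mol
mass O = 0.2013 − (0.10205 + 0.014268 + 0.039670) = 0.045317 g → mol O = 0.045317 ÷ 15.999 = 0.0028325 mol
Divide by the smallest (0.0028322 mol): C 3.000, H 4.998, N 1.000, O 1.000

C3H5NO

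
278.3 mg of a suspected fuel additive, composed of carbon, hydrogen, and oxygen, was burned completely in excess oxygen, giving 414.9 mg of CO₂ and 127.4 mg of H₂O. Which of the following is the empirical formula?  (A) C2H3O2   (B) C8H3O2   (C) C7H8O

(A) C2H3O2

mol C = 0.4149 g CO₂ ÷ 44.009 g/mol = 0.0094276 mol
mol H = 2 × 0.1274 g H₂O ÷ 18.015 g/mol = 0.014144 mol
mass O = 0.2783 − (0.11324 + 0.014257) = 0.15081 g → mol O = 0.15081 ÷ 15.999 = 0.0094261 mol
Divide by the smallest (0.0094261 mol): C 1.000, H 1.500, O 1.000
Multiplying each by 2 gives whole numbers: C 2.00, H 3.00, O 2.00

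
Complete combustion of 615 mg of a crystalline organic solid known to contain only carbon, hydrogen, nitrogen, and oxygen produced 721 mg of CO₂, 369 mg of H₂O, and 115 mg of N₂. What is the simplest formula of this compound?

C2H5NO2

mol C = 0.721 g CO₂ ÷ 44.009 g/mol = 0.01638 mol
mol H = 2 × 0.369 g H₂O ÷ 18.015 g/mol = 0.04097 mol
mol N = 2 × 0.115 g N₂ ÷ 28.014 g/mol = 0.008210 mol
mass O = 0.615 − (0.1968 + 0.04129 + 0.1150) = 0.2619 g → mol O = 0.2619 ÷ 15.999 = 0.01637 mol
Divide by the smallest (0.008210 mol): C 1.995, H 4.990, N 1.000, O 1.994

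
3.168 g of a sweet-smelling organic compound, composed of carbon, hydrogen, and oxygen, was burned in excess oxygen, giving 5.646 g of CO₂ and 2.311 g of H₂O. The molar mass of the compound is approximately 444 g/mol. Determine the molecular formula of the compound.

mol C = 5.646 g CO₂ ÷ 44.009 g/mol = 0.12829 mol
mol H = 2 × 2.311 g H₂O ÷ 18.015 g/mol = 0.25656 mol
mass O = 3.168 − (1.5409 + 0.25862) = 1.3685 g → mol O = 1.3685 ÷ 15.999 = 0.085535 mol
Divide by the smallest (0.085535 mol): C 1.500, H 3.000, O 1.000
Multiplying each by 2 gives whole numbers: C 3.00, H 6.00, O 2.00
Empirical formula: C3H6O2
Empirical-formula mass = 74.08 g/mol; 444 ÷ 74.08 ≈ 6, so the molecular formula is C18H36O12.

C18H36O12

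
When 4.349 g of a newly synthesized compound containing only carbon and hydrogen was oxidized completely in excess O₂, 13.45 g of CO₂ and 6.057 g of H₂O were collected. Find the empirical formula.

mol C = 13.45 g CO₂ ÷ 44.009 g/mol = 0.30562 mol
mol H = 2 × 6.057 g H₂O ÷ 18.015 g/mol = 0.67244 mol
Divide by the smallest (0.30562 mol): C 1.000, H 2.200
Multiplying each by 5 gives whole numbers: C 5.00, H 11.00

C5H11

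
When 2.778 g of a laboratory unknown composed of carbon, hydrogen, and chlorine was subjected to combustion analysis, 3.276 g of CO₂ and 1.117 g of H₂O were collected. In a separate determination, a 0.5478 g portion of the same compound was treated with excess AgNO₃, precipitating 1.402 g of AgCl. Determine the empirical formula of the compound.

C3H5Cl2

mol C = 3.276 g CO₂ ÷ 44.009 g/mol = 0.074439 mol
mol H = 2 × 1.117 g H₂O ÷ 18.015 g/mol = 0.12401 mol
From the AgCl data: mol Cl per gram of compound = (1.402 ÷ 143.318) ÷ 0.5478 = 0.017858 mol/g, so in the 2.778 g combustion sample mol Cl = 0.049609 mol
Divide by the smallest (0.049609 mol): C 1.501, H 2.500, Cl 1.000
Multiplying each by 2 gives whole numbers: C 3.00, H 5.00, Cl 2.00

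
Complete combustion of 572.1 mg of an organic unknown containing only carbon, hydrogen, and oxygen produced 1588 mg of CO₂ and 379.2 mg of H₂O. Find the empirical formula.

mol C = 1.588 g CO₂ ÷ 44.009 g/mol = 0.036084 mol
mol H = 2 × 0.3792 g H₂O ÷ 18.015 g/mol = 0.042098 mol
mass O = 0.5721 − (0.43340 + 0.042435) = 0.096266 g → mol O = 0.096266 ÷ 15.999 = 0.0060170 mol
Divide by the smallest (0.0060170 mol): C 5.997, H 6.997, O 1.000

C6H7O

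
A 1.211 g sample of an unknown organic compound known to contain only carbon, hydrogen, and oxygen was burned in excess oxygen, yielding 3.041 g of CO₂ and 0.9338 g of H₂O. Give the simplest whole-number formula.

C4H6O

mol C = 3.041 g CO₂ ÷ 44.009 g/mol = 0.069100 mol
mol H = 2 × 0.9338 g H₂O ÷ 18.015 g/mol = 0.10367 mol
mass O = 1.211 − (0.82995 + 0.10450) = 0.27655 g → mol O = 0.27655 ÷ 15.999 = 0.017285 mol
Divide by the smallest (0.017285 mol): C 3.998, H 5.998, O 1.000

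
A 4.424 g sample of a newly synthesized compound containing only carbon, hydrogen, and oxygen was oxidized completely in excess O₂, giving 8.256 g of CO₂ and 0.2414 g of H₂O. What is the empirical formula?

mol C = 8.256 g CO₂ ÷ 44.009 g/mol = 0.18760 mol
mol H = 2 × 0.2414 g H₂O ÷ 18.015 g/mol = 0.026800 mol
mass O = 4.424 − (2.2532 + 0.027014) = 2.1437 g → mol O = 2.1437 ÷ 15.999 = 0.13399 mol
Divide by the smallest (0.026800 mol): C 7.000, H 1.000, O 5.000

C7HO5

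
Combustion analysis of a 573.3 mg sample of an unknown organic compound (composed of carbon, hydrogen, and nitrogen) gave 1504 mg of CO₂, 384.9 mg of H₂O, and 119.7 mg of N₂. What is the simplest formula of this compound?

mol C = 1.504 g CO₂ ÷ 44.009 g/mol = 0.034175 mol
mol H = 2 × 0.3849 g H₂O ÷ 18.015 g/mol = 0.042731 mol
mol N = 2 × 0.1197 g N₂ ÷ 28.014 g/mol = 0.0085457 mol
Divide by the smallest (0.0085457 mol): C 3.999, H 5.000, N 1.000

C4H5N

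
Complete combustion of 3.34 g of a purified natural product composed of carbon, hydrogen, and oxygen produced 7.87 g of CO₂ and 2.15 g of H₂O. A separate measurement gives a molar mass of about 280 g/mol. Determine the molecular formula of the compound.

C15H20O5

mol C = 7.87 g CO₂ ÷ 44.009 g/mol = 0.1788 mol
mol H = 2 × 2.15 g H₂O ÷ 18.015 g/mol = 0.2387 mol
mass O = 3.34 − (2.148 + 0.2406) = 0.9515 g → mol O = 0.9515 ÷ 15.999 = 0.05947 mol
Divide by the smallest (0.05947 mol): C 3.007, H 4.013, O 1.000
Empirical formula: C3H4O
Empirical-formula mass = 56.06 g/mol; 280 ÷ 56.06 ≈ 5, so the molecular formula is C15H20O5.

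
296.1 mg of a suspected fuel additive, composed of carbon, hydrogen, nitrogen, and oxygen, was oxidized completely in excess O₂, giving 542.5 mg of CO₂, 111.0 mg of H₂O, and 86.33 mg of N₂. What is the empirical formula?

mol C = 0.5425 g CO₂ ÷ 44.009 g/mol = 0.012327 mol
mol H = 2 × 0.1110 g H₂O ÷ 18.015 g/mol = 0.012323 mol
mol N = 2 × 0.08633 g N₂ ÷ 28.014 g/mol = 0.0061633 mol
mass O = 0.2961 − (0.14806 + 0.012422 + 0.086330) = 0.049288 g → mol O = 0.049288 ÷ 15.999 = 0.0030807 mol
Divide by the smallest (0.0030807 mol): C 4.001, H 4.000, N 2.001, O 1.000

C4H4N2O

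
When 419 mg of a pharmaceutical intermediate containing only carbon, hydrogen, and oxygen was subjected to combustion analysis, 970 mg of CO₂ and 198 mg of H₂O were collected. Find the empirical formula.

mol C = 0.970 g CO₂ ÷ 44.009 g/mol = 0.02204 mol
mol H = 2 × 0.198 g H₂O ÷ 18.015 g/mol = 0.02198 mol
mass O = 0.419 − (0.2647 + 0.02216) = 0.1321 g → mol O = 0.1321 ÷ 15.999 = 0.008257 mol
Divide by the smallest (0.008257 mol): C 2.669, H 2.662, O 1.000
Multiplying each by 3 gives whole numbers: C 8.01, H 7.99, O 3.00

C8H8O3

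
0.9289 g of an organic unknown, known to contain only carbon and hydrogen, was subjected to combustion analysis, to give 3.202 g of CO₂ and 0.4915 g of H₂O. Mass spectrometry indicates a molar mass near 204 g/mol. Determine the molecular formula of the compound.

C16H12

mol C = 3.202 g CO₂ ÷ 44.009 g/mol = 0.072758 mol
mol H = 2 × 0.4915 g H₂O ÷ 18.015 g/mol = 0.054566 mol
Divide by the smallest (0.054566 mol): C 1.333, H 1.000
Multiplying each by 3 gives whole numbers: C 4.00, H 3.00
Empirical formula: C4H3
Empirical-formula mass = 51.07 g/mol; 204 ÷ 51.07 ≈ 4, so the molecular formula is C16H12.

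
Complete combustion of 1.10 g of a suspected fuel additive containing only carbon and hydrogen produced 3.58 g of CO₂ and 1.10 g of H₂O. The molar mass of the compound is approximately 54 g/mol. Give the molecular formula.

C4H6

mol C = 3.58 g CO₂ ÷ 44.009 g/mol = 0.08135 mol
mol H = 2 × 1.10 g H₂O ÷ 18.015 g/mol = 0.1221 mol
Divide by the smallest (0.08135 mol): C 1.000, H 1.501
Multiplying each by 2 gives whole numbers: C 2.00, H 3.00
Empirical formula: C2H3
Empirical-formula mass = 27.05 g/mol; 54 ÷ 27.05 ≈ 2, so the molecular formula is C4H6.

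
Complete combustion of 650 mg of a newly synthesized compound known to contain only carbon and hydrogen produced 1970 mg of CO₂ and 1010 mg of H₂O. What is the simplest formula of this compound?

C2H5

mol C = 1.97 g CO₂ ÷ 44.009 g/mol = 0.04476 mol
mol H = 2 × 1.01 g H₂O ÷ 18.015 g/mol = 0.1121 mol
Divide by the smallest (0.04476 mol): C 1.000, H 2.505
Multiplying each by 2 gives whole numbers: C 2.00, H 5.01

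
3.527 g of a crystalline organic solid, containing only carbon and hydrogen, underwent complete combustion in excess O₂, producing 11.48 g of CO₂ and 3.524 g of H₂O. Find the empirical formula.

C2H3

mol C = 11.48 g CO₂ ÷ 44.009 g/mol = 0.26086 mol
mol H = 2 × 3.524 g H₂O ÷ 18.015 g/mol = 0.39123 mol
Divide by the smallest (0.26086 mol): C 1.000, H 1.500
Multiplying each by 2 gives whole numbers: C 2.00, H 3.00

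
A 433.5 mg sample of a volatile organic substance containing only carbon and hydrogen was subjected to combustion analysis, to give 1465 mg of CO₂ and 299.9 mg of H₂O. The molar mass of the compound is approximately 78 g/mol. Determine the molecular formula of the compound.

C6H6

mol C = 1.465 g CO₂ ÷ 44.009 g/mol = 0.033289 mol
mol H = 2 × 0.2999 g H₂O ÷ 18.015 g/mol = 0.033294 mol
Divide by the smallest (0.033289 mol): C 1.000, H 1.000
Empirical formula: CH
Empirical-formula mass = 13.02 g/mol; 78 ÷ 13.02 ≈ 6, so the molecular formula is C6H6.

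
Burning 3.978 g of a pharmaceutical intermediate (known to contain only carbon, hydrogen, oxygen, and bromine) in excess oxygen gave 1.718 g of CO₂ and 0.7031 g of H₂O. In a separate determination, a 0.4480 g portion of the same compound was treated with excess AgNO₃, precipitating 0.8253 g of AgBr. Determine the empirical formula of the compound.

C2H4Br2O

mol C = 1.718 g CO₂ ÷ 44.009 g/mol = 0.039037 mol
mol H = 2 × 0.7031 g H₂O ÷ 18.015 g/mol = 0.078057 mol
From the AgBr data: mol Br per gram of compound = (0.8253 ÷ 187.772) ÷ 0.4480 = 0.0098108 mol/g, so in the 3.978 g combustion sample mol Br = 0.039027 mol
mass O = 3.978 − (0.46888 + 0.078682 + 3.1184) = 0.31201 g → mol O = 0.31201 ÷ 15.999 = 0.019502 mol
Divide by the smallest (0.019502 mol): C 2.002, H 4.003, Br 2.001, O 1.000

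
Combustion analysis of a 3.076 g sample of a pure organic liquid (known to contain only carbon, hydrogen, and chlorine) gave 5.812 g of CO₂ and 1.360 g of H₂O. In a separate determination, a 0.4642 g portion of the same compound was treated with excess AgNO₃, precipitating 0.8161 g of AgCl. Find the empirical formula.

C7H8Cl2

mol C = 5.812 g CO₂ ÷ 44.009 g/mol = 0.13206 mol
mol H = 2 × 1.360 g H₂O ÷ 18.015 g/mol = 0.15099 mol
From the AgCl data: mol Cl per gram of compound = (0.8161 ÷ 143.318) ÷ 0.4642 = 0.012267 mol/g, so in the 3.076 g combustion sample mol Cl = 0.037733 mol
Divide by the smallest (0.037733 mol): C 3.500, H 4.001, Cl 1.000
Multiplying each by 2 gives whole numbers: C 7.00, H 8.00, Cl 2.00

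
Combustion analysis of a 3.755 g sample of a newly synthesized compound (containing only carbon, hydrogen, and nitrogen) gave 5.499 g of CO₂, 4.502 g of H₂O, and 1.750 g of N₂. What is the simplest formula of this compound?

mol C = 5.499 g CO₂ ÷ 44.009 g/mol = 0.12495 mol
mol H = 2 × 4.502 g H₂O ÷ 18.015 g/mol = 0.49981 mol
mol N = 2 × 1.750 g N₂ ÷ 28.014 g/mol = 0.12494 mol
Divide by the smallest (0.12494 mol): C 1.000, H 4.000, N 1.000

CH4N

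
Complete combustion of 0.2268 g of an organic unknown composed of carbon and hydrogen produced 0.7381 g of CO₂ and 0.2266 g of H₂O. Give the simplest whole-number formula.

mol C = 0.7381 g CO₂ ÷ 44.009 g/mol = 0.016772 mol
mol H = 2 × 0.2266 g H₂O ÷ 18.015 g/mol = 0.025157 mol
Divide by the smallest (0.016772 mol): C 1.000, H 1.500
Multiplying each by 2 gives whole numbers: C 2.00, H 3.00

C2H3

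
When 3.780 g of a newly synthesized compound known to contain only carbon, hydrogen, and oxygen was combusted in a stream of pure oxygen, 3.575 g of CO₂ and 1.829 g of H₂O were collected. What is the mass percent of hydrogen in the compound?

5.41%

mol C = 3.575 g CO₂ ÷ 44.009 g/mol = 0.081233 mol
mol H = 2 × 1.829 g H₂O ÷ 18.015 g/mol = 0.20305 mol
mass O = 3.780 − (0.97569 + 0.20468) = 2.5996 g → mol O = 2.5996 ÷ 15.999 = 0.16249 mol
mass % H = 0.20468 g ÷ 3.780 g × 100%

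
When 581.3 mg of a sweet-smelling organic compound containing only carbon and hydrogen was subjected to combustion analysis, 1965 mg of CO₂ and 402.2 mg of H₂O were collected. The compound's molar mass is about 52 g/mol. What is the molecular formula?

C4H4

mol C = 1.965 g CO₂ ÷ 44.009 g/mol = 0.044650 mol
mol H = 2 × 0.4022 g H₂O ÷ 18.015 g/mol = 0.044652 mol
Divide by the smallest (0.044650 mol): C 1.000, H 1.000
Empirical formula: CH
Empirical-formula mass = 13.02 g/mol; 52 ÷ 13.02 ≈ 4, so the molecular formula is C4H4.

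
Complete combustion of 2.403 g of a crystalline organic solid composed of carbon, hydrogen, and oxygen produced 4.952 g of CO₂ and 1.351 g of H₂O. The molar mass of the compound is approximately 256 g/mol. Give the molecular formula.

C12H16O6

mol C = 4.952 g CO₂ ÷ 44.009 g/mol = 0.11252 mol
mol H = 2 × 1.351 g H₂O ÷ 18.015 g/mol = 0.14999 mol
mass O = 2.403 − (1.3515 + 0.15119) = 0.90031 g → mol O = 0.90031 ÷ 15.999 = 0.056273 mol
Divide by the smallest (0.056273 mol): C 2.000, H 2.665, O 1.000
Multiplying each by 3 gives whole numbers: C 6.00, H 8.00, O 3.00
Empirical formula: C6H8O3
Empirical-formula mass = 128.13 g/mol; 256 ÷ 128.13 ≈ 2, so the molecular formula is C12H16O6.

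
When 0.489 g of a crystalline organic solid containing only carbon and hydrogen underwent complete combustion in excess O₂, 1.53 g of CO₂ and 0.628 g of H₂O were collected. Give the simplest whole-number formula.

mol C = 1.53 g CO₂ ÷ 44.009 g/mol = 0.03477 mol
mol H = 2 × 0.628 g H₂O ÷ 18.015 g/mol = 0.06972 mol
Divide by the smallest (0.03477 mol): C 1.000, H 2.005

CH2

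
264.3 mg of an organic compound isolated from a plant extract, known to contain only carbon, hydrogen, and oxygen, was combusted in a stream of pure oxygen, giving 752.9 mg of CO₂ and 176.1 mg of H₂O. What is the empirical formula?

C7H8O

mol C = 0.7529 g CO₂ ÷ 44.009 g/mol = 0.017108 mol
mol H = 2 × 0.1761 g H₂O ÷ 18.015 g/mol = 0.019550 mol
mass O = 0.2643 − (0.20548 + 0.019707) = 0.039111 g → mol O = 0.039111 ÷ 15.999 = 0.0024446 mol
Divide by the smallest (0.0024446 mol): C 6.998, H 7.997, O 1.000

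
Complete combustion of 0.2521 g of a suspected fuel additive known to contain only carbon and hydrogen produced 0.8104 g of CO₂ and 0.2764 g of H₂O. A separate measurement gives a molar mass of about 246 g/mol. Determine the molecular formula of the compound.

C18H30

mol C = 0.8104 g CO₂ ÷ 44.009 g/mol = 0.018414 mol
mol H = 2 × 0.2764 g H₂O ÷ 18.015 g/mol = 0.030686 mol
Divide by the smallest (0.018414 mol): C 1.000, H 1.666
Multiplying each by 3 gives whole numbers: C 3.00, H 5.00
Empirical formula: C3H5
Empirical-formula mass = 41.07 g/mol; 246 ÷ 41.07 ≈ 6, so the molecular formula is C18H30.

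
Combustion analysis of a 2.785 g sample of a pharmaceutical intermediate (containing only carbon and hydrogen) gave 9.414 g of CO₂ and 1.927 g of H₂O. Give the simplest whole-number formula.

CH

mol C = 9.414 g CO₂ ÷ 44.009 g/mol = 0.21391 mol
mol H = 2 × 1.927 g H₂O ÷ 18.015 g/mol = 0.21393 mol
Divide by the smallest (0.21391 mol): C 1.000, H 1.000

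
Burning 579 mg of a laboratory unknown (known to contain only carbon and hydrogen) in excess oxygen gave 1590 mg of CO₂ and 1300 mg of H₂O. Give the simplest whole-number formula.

CH4

mol C = 1.59 g CO₂ ÷ 44.009 g/mol = 0.03613 mol
mol H = 2 × 1.30 g H₂O ÷ 18.015 g/mol = 0.1443 mol
Divide by the smallest (0.03613 mol): C 1.000, H 3.995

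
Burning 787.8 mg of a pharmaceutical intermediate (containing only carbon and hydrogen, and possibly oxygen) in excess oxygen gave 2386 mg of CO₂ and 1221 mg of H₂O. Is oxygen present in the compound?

mol C = 2.386 g CO₂ ÷ 44.009 g/mol = 0.054216 mol
mol H = 2 × 1.221 g H₂O ÷ 18.015 g/mol = 0.13555 mol
C and H together account for 0.78783 g — essentially the entire 0.7878 g sample — so the compound contains no oxygen.

no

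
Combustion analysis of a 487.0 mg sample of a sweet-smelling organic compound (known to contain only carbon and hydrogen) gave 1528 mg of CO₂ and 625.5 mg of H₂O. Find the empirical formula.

mol C = 1.528 g CO₂ ÷ 44.009 g/mol = 0.034720 mol
mol H = 2 × 0.6255 g H₂O ÷ 18.015 g/mol = 0.069442 mol
Divide by the smallest (0.034720 mol): C 1.000, H 2.000

CH2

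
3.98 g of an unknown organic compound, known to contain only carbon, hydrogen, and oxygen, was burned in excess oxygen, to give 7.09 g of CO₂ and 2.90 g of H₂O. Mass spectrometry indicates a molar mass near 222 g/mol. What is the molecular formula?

mol C = 7.09 g CO₂ ÷ 44.009 g/mol = 0.1611 mol
mol H = 2 × 2.90 g H₂O ÷ 18.015 g/mol = 0.3220 mol
mass O = 3.98 − (1.935 + 0.3245) = 1.720 g → mol O = 1.720 ÷ 15.999 = 0.1075 mol
Divide by the smallest (0.1075 mol): C 1.498, H 2.994, O 1.000
Multiplying each by 2 gives whole numbers: C 3.00, H 5.99, O 2.00
Empirical formula: C3H6O2
Empirical-formula mass = 74.08 g/mol; 222 ÷ 74.08 ≈ 3, so the molecular formula is C9H18O6.

C9H18O6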